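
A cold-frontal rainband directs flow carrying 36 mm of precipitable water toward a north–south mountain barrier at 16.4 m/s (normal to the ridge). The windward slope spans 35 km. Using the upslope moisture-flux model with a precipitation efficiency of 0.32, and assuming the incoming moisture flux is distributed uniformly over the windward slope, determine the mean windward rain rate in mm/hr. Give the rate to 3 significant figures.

Incoming column moisture flux per unit ridge length: F = V × PW = 16.4 × 36 = 590.4 mm·m/s.
Spread over the 35 km slope with efficiency ε = 0.32: R = ε·F/W = 0.32 × 590.4 / 35000 m = 5.398e-03 mm/s.
R = 5.398e-03 × 3600 = 19.4 mm/hr.

R ≈ 19.4 mm/hr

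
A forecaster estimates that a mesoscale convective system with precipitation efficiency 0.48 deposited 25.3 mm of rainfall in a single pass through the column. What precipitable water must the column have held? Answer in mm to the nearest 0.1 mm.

PW = rainfall / ε = 25.3 / 0.48 = 52.7 mm.

PW ≈ 52.7 mm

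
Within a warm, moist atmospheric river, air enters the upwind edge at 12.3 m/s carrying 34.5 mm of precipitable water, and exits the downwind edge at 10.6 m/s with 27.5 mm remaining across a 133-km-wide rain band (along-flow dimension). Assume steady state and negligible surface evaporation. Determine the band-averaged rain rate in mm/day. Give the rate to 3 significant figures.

Column moisture flux per unit crosswind length is F = V × PW.
Inflow: F_in = 12.3 × 34.5 = 424.35 mm·m/s
Outflow: F_out = 10.6 × 27.5 = 291.5 mm·m/s
Steady-state rate R = (F_in − F_out)/L = (424.35 − 291.5) / 133000 m = 9.989e-04 mm/s.
R = 9.989e-04 × 3600 × 24 = 86.3 mm/day.

R ≈ 86.3 mm/day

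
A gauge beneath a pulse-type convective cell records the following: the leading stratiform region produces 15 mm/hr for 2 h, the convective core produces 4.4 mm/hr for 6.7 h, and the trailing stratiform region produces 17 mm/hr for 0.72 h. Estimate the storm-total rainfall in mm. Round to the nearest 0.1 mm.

Total = Σ Rᵢ Δtᵢ = 15 × 2 + 4.4 × 6.7 + 17 × 0.72
      = 30 + 29.48 + 12.24 = 71.7 mm.

total ≈ 71.7 mm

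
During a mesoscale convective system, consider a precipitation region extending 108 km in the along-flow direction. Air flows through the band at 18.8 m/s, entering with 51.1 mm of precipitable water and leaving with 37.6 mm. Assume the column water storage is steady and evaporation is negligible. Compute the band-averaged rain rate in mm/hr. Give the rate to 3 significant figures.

R ≈ 8.46 mm/hr

Column moisture flux per unit crosswind length is F = V × PW.
Inflow: F_in = 18.8 × 51.1 = 960.68 mm·m/s
Outflow: F_out = 18.8 × 37.6 = 706.88 mm·m/s
Steady-state rate R = (F_in − F_out)/L = (960.68 − 706.88) / 108000 m = 2.350e-03 mm/s.
R = 2.350e-03 × 3600 = 8.46 mm/hr.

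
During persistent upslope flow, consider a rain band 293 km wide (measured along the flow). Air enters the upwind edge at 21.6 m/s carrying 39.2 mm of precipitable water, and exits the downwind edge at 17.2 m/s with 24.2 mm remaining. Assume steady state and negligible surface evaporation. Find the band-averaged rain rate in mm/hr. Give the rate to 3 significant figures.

R ≈ 5.29 mm/hr

Column moisture flux per unit crosswind length is F = V × PW.
Inflow: F_in = 21.6 × 39.2 = 846.72 mm·m/s
Outflow: F_out = 17.2 × 24.2 = 416.24 mm·m/s
Steady-state rate R = (F_in − F_out)/L = (846.72 − 416.24) / 293000 m = 1.469e-03 mm/s.
R = 1.469e-03 × 3600 = 5.29 mm/hr.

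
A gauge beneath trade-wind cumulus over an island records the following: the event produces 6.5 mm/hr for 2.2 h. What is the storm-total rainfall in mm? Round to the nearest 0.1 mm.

Total = Σ Rᵢ Δtᵢ = 6.5 × 2.2
      = 14.3 = 14.3 mm.

total ≈ 14.3 mm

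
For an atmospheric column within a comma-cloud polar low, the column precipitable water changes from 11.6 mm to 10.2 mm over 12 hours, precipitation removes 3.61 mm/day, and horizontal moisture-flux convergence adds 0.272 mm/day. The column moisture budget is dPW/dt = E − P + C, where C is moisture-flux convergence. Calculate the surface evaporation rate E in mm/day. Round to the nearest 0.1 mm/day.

E ≈ 0.5 mm/day

dPW/dt = (10.2 − 11.6) mm / (12/24 day) = -2.800 mm/day.
E = dPW/dt + P − C = (-2.800) + 3.61 − (0.272) = 0.5 mm/day.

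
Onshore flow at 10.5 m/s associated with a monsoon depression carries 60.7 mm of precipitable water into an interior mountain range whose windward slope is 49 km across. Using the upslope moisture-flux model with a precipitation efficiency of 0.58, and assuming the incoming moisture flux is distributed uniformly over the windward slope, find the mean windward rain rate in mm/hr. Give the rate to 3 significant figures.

R ≈ 27.2 mm/hr

Incoming column moisture flux per unit ridge length: F = V × PW = 10.5 × 60.7 = 637.35 mm·m/s.
Spread over the 49 km slope with efficiency ε = 0.58: R = ε·F/W = 0.58 × 637.35 / 49000 m = 7.544e-03 mm/s.
R = 7.544e-03 × 3600 = 27.2 mm/hr.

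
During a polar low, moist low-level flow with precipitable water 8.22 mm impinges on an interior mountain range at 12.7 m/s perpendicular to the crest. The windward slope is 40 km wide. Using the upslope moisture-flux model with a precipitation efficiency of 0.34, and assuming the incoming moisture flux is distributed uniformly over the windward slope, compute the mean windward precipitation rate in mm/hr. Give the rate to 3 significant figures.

R ≈ 3.19 mm/hr

Incoming column moisture flux per unit ridge length: F = V × PW = 12.7 × 8.22 = 104.394 mm·m/s.
Spread over the 40 km slope with efficiency ε = 0.34: R = ε·F/W = 0.34 × 104.394 / 40000 m = 8.873e-04 mm/s.
R = 8.873e-04 × 3600 = 3.19 mm/hr.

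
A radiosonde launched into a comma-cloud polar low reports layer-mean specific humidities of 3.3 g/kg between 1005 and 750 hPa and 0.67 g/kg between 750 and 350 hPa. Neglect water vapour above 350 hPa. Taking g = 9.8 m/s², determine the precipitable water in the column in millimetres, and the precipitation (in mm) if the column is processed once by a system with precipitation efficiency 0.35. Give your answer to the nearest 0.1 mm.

Precipitable water is the column-integrated vapour mass per unit area: PW = (1/g) Σ q̄ Δp, with q in kg/kg and Δp in Pa (1 kg/m² of water = 1 mm).
Layer 1005–750 hPa: Δp = 255 hPa = 25500 Pa, q̄ = 0.0033 kg/kg → 0.0033 × 25500 / 9.8 = 8.59 mm
Layer 750–350 hPa: Δp = 400 hPa = 40000 Pa, q̄ = 0.00067 kg/kg → 0.00067 × 40000 / 9.8 = 2.73 mm
PW = 8.59 + 2.73 = 11.32 ≈ 11.3 mm.
Precipitation = ε × PW = 0.35 × 11.3 = 4.0 mm.

PW ≈ 11.3 mm; precipitation ≈ 4.0 mm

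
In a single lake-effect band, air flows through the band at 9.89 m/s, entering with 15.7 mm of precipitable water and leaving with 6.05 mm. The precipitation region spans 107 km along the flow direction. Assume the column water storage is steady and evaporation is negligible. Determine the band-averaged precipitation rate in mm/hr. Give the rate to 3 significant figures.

R ≈ 3.21 mm/hr

Column moisture flux per unit crosswind length is F = V × PW.
Inflow: F_in = 9.89 × 15.7 = 155.273 mm·m/s
Outflow: F_out = 9.89 × 6.05 = 59.8345 mm·m/s
Steady-state rate R = (F_in − F_out)/L = (155.273 − 59.8345) / 107000 m = 8.919e-04 mm/s.
R = 8.919e-04 × 3600 = 3.21 mm/hr.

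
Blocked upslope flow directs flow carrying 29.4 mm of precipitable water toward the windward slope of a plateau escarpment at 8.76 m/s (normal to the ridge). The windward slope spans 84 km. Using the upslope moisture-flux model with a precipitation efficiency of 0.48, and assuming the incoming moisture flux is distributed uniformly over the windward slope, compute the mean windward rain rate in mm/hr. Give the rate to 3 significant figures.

Incoming column moisture flux per unit ridge length: F = V × PW = 8.76 × 29.4 = 257.544 mm·m/s.
Spread over the 84 km slope with efficiency ε = 0.48: R = ε·F/W = 0.48 × 257.544 / 84000 m = 1.472e-03 mm/s.
R = 1.472e-03 × 3600 = 5.30 mm/hr.

R ≈ 5.30 mm/hr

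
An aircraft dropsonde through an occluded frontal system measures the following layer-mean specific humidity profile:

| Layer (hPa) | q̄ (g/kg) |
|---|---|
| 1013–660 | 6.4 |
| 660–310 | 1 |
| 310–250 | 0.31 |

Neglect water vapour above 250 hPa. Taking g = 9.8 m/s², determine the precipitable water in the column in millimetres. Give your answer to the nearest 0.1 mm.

PW ≈ 26.8 mm

Precipitable water is the column-integrated vapour mass per unit area: PW = (1/g) Σ q̄ Δp, with q in kg/kg and Δp in Pa (1 kg/m² of water = 1 mm).
Layer 1013–660 hPa: Δp = 353 hPa = 35300 Pa, q̄ = 0.0064 kg/kg → 0.0064 × 35300 / 9.8 = 23.05 mm
Layer 660–310 hPa: Δp = 350 hPa = 35000 Pa, q̄ = 0.001 kg/kg → 0.001 × 35000 / 9.8 = 3.57 mm
Layer 310–250 hPa: Δp = 60 hPa = 6000 Pa, q̄ = 0.00031 kg/kg → 0.00031 × 6000 / 9.8 = 0.19 mm
PW = 23.05 + 3.57 + 0.19 = 26.81 ≈ 26.8 mm.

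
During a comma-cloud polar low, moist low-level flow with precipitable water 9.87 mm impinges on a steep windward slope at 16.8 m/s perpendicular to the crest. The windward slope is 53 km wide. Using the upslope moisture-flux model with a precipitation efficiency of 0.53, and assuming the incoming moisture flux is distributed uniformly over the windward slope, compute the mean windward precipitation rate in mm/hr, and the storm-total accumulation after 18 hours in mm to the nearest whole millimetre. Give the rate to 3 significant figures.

R ≈ 5.97 mm/hr; total ≈ 107 mm

Incoming column moisture flux per unit ridge length: F = V × PW = 16.8 × 9.87 = 165.816 mm·m/s.
Spread over the 53 km slope with efficiency ε = 0.53: R = ε·F/W = 0.53 × 165.816 / 53000 m = 1.658e-03 mm/s.
R = 1.658e-03 × 3600 = 5.97 mm/hr.
Over 18 h: total = 5.97 × 18 = 107.46 ≈ 107 mm.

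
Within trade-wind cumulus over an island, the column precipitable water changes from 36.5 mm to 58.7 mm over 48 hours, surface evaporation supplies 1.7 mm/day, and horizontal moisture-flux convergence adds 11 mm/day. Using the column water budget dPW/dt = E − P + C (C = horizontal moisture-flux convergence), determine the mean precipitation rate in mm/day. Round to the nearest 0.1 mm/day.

dPW/dt = (58.7 − 36.5) mm / (48/24 day) = +11.100 mm/day.
P = E + C − dPW/dt = 1.7 + (11) − (+11.100) = 1.6 mm/day.

P ≈ 1.6 mm/day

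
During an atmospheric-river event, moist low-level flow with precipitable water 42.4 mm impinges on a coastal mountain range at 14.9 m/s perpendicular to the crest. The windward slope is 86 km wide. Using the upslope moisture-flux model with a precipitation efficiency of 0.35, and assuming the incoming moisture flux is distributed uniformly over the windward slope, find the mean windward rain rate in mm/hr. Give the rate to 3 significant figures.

Incoming column moisture flux per unit ridge length: F = V × PW = 14.9 × 42.4 = 631.76 mm·m/s.
Spread over the 86 km slope with efficiency ε = 0.35: R = ε·F/W = 0.35 × 631.76 / 86000 m = 2.571e-03 mm/s.
R = 2.571e-03 × 3600 = 9.26 mm/hr.

R ≈ 9.26 mm/hr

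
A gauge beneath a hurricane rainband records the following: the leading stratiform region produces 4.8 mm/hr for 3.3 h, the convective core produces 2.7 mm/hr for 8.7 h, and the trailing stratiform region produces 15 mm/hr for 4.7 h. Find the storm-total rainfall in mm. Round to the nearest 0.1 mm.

total ≈ 109.8 mm

Total = Σ Rᵢ Δtᵢ = 4.8 × 3.3 + 2.7 × 8.7 + 15 × 4.7
      = 15.84 + 23.49 + 70.5 = 109.8 mm.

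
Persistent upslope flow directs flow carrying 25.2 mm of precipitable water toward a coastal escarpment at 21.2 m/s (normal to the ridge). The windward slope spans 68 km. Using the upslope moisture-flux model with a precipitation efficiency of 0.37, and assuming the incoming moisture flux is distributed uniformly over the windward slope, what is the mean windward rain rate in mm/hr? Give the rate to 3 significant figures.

R ≈ 10.5 mm/hr

Incoming column moisture flux per unit ridge length: F = V × PW = 21.2 × 25.2 = 534.24 mm·m/s.
Spread over the 68 km slope with efficiency ε = 0.37: R = ε·F/W = 0.37 × 534.24 / 68000 m = 2.907e-03 mm/s.
R = 2.907e-03 × 3600 = 10.5 mm/hr.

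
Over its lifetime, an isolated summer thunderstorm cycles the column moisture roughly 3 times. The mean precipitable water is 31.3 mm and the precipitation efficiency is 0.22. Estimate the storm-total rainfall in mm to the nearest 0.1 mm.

Each cycle deposits ε × PW = 0.22 × 31.3 = 6.886 mm.
Over 3 cycles: 3 × 6.886 = 20.7 mm.

rainfall ≈ 20.7 mm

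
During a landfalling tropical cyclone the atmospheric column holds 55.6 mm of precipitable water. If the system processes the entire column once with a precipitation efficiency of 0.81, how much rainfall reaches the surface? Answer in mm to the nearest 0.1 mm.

rainfall ≈ 45.0 mm

Rainfall = ε × PW = 0.81 × 55.6 = 45.0 mm.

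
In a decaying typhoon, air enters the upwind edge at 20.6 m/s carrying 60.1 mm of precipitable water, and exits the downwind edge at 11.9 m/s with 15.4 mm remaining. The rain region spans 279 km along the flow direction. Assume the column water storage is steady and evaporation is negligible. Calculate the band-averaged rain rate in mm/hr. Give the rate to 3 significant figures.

Column moisture flux per unit crosswind length is F = V × PW.
Inflow: F_in = 20.6 × 60.1 = 1238.06 mm·m/s
Outflow: F_out = 11.9 × 15.4 = 183.26 mm·m/s
Steady-state rate R = (F_in − F_out)/L = (1238.06 − 183.26) / 279000 m = 3.781e-03 mm/s.
R = 3.781e-03 × 3600 = 13.6 mm/hr.

R ≈ 13.6 mm/hr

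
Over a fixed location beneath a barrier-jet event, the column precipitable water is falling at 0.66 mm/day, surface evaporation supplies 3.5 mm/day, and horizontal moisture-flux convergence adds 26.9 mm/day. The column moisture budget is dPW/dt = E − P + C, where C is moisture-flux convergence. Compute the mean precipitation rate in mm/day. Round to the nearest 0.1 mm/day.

dPW/dt = -0.66 mm/day.
P = E + C − dPW/dt = 3.5 + (26.9) − (-0.66) = 31.1 mm/day.

P ≈ 31.1 mm/day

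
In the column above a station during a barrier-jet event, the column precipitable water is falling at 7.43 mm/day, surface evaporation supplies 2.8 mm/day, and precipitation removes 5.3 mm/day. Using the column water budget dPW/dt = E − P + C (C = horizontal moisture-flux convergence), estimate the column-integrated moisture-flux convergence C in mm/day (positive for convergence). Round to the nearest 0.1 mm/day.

C ≈ -4.9 mm/day

dPW/dt = -7.43 mm/day.
C = dPW/dt − E + P = (-7.43) − 2.8 + 5.3 = -4.9 mm/day.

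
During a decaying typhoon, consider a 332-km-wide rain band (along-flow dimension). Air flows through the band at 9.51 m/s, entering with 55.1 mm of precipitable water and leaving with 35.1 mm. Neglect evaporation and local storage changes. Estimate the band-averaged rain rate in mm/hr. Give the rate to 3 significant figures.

R ≈ 2.06 mm/hr

Column moisture flux per unit crosswind length is F = V × PW.
Inflow: F_in = 9.51 × 55.1 = 524.001 mm·m/s
Outflow: F_out = 9.51 × 35.1 = 333.801 mm·m/s
Steady-state rate R = (F_in − F_out)/L = (524.001 − 333.801) / 332000 m = 5.729e-04 mm/s.
R = 5.729e-04 × 3600 = 2.06 mm/hr.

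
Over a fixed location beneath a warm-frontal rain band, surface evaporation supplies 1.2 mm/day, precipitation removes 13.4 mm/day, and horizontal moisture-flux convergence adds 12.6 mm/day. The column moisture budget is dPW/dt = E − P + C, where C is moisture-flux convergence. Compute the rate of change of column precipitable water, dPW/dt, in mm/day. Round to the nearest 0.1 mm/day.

dPW/dt ≈ 0.4 mm/day

dPW/dt = E − P + C = 1.2 − 13.4 + (12.6) = 0.4 mm/day.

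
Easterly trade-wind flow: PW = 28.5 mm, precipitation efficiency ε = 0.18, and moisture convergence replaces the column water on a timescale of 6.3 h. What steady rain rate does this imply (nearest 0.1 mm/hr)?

Each overturning extracts ε × PW = 0.18 × 28.5 = 5.13 mm.
Rate = ε·PW / τ = 5.13 / 6.3 h = 0.8 mm/hr.

R ≈ 0.8 mm/hr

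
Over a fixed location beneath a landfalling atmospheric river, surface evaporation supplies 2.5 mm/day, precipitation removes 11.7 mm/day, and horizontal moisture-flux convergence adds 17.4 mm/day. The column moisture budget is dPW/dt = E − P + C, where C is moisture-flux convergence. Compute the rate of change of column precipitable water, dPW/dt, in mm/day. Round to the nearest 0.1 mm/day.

dPW/dt = E − P + C = 2.5 − 11.7 + (17.4) = 8.2 mm/day.

dPW/dt ≈ 8.2 mm/day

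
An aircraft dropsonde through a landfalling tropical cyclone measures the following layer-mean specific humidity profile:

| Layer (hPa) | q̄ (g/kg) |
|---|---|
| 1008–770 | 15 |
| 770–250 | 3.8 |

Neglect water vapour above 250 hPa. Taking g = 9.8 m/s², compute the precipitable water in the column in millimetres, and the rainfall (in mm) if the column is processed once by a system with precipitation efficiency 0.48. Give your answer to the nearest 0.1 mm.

PW ≈ 56.6 mm; rainfall ≈ 27.2 mm

Precipitable water is the column-integrated vapour mass per unit area: PW = (1/g) Σ q̄ Δp, with q in kg/kg and Δp in Pa (1 kg/m² of water = 1 mm).
Layer 1008–770 hPa: Δp = 238 hPa = 23800 Pa, q̄ = 0.015 kg/kg → 0.015 × 23800 / 9.8 = 36.43 mm
Layer 770–250 hPa: Δp = 520 hPa = 52000 Pa, q̄ = 0.0038 kg/kg → 0.0038 × 52000 / 9.8 = 20.16 mm
PW = 36.43 + 20.16 = 56.59 ≈ 56.6 mm.
Rainfall = ε × PW = 0.48 × 56.6 = 27.2 mm.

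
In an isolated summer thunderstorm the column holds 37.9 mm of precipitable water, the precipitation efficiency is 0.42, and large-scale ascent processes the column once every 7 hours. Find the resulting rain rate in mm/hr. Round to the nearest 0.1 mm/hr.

Each overturning extracts ε × PW = 0.42 × 37.9 = 15.918 mm.
Rate = ε·PW / τ = 15.918 / 7 h = 2.3 mm/hr.

R ≈ 2.3 mm/hr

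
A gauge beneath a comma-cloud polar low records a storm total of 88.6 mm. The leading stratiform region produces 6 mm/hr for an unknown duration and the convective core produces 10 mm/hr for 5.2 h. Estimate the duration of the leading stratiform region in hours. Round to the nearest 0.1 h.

Known phases: 10 × 5.2 = 52 mm.
Remaining depth = 88.6 − 52 = 36.6 mm.
Duration = 36.6 / 6 = 6.1 h.

duration ≈ 6.1 h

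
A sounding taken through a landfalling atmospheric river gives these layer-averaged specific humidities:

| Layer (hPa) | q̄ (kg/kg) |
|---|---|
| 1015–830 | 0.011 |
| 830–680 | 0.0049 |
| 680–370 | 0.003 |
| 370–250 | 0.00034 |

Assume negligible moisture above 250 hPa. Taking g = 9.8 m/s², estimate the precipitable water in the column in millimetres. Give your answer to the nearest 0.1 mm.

Precipitable water is the column-integrated vapour mass per unit area: PW = (1/g) Σ q̄ Δp, with q in kg/kg and Δp in Pa (1 kg/m² of water = 1 mm).
Layer 1015–830 hPa: Δp = 185 hPa = 18500 Pa, q̄ = 0.011 kg/kg → 0.011 × 18500 / 9.8 = 20.77 mm
Layer 830–680 hPa: Δp = 150 hPa = 15000 Pa, q̄ = 0.0049 kg/kg → 0.0049 × 15000 / 9.8 = 7.50 mm
Layer 680–370 hPa: Δp = 310 hPa = 31000 Pa, q̄ = 0.003 kg/kg → 0.003 × 31000 / 9.8 = 9.49 mm
Layer 370–250 hPa: Δp = 120 hPa = 12000 Pa, q̄ = 0.00034 kg/kg → 0.00034 × 12000 / 9.8 = 0.42 mm
PW = 20.77 + 7.50 + 9.49 + 0.42 = 38.18 ≈ 38.2 mm.

PW ≈ 38.2 mm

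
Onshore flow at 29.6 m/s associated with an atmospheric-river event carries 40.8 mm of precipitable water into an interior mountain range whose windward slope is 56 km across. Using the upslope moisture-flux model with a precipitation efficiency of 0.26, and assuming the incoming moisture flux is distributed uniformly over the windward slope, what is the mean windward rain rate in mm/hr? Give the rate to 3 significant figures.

Incoming column moisture flux per unit ridge length: F = V × PW = 29.6 × 40.8 = 1207.68 mm·m/s.
Spread over the 56 km slope with efficiency ε = 0.26: R = ε·F/W = 0.26 × 1207.68 / 56000 m = 5.607e-03 mm/s.
R = 5.607e-03 × 3600 = 20.2 mm/hr.

R ≈ 20.2 mm/hr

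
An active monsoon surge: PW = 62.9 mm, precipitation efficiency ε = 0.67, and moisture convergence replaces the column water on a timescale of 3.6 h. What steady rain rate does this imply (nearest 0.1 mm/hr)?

Each overturning extracts ε × PW = 0.67 × 62.9 = 42.143 mm.
Rate = ε·PW / τ = 42.143 / 3.6 h = 11.7 mm/hr.

R ≈ 11.7 mm/hr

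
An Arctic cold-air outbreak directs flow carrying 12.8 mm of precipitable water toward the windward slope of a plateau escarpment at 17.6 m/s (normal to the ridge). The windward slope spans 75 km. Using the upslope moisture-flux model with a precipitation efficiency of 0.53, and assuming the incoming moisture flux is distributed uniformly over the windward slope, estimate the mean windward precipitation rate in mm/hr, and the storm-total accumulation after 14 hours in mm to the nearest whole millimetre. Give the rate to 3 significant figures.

Incoming column moisture flux per unit ridge length: F = V × PW = 17.6 × 12.8 = 225.28 mm·m/s.
Spread over the 75 km slope with efficiency ε = 0.53: R = ε·F/W = 0.53 × 225.28 / 75000 m = 1.592e-03 mm/s.
R = 1.592e-03 × 3600 = 5.73 mm/hr.
Over 14 h: total = 5.73 × 14 = 80.22 ≈ 80 mm.

R ≈ 5.73 mm/hr; total ≈ 80 mm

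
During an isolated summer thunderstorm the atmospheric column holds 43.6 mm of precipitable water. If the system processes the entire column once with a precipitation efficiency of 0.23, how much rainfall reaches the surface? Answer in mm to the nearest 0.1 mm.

rainfall ≈ 10.0 mm

Rainfall = ε × PW = 0.23 × 43.6 = 10.0 mm.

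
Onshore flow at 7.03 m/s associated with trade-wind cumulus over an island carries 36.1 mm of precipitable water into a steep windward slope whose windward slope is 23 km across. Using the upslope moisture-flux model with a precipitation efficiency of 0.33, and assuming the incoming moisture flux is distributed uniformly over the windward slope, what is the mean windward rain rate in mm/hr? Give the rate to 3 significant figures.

R ≈ 13.1 mm/hr

Incoming column moisture flux per unit ridge length: F = V × PW = 7.03 × 36.1 = 253.783 mm·m/s.
Spread over the 23 km slope with efficiency ε = 0.33: R = ε·F/W = 0.33 × 253.783 / 23000 m = 3.641e-03 mm/s.
R = 3.641e-03 × 3600 = 13.1 mm/hr.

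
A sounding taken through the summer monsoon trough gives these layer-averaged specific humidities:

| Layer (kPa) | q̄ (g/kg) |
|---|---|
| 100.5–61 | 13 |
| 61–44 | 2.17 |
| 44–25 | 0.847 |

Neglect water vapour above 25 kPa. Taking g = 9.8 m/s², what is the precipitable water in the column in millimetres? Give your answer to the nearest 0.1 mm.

Precipitable water is the column-integrated vapour mass per unit area: PW = (1/g) Σ q̄ Δp, with q in kg/kg and Δp in Pa (1 kg/m² of water = 1 mm).
Layer 100.5–61 kPa: Δp = 395 hPa = 39500 Pa, q̄ = 0.013 kg/kg → 0.013 × 39500 / 9.8 = 52.40 mm
Layer 61–44 kPa: Δp = 170 hPa = 17000 Pa, q̄ = 0.00217 kg/kg → 0.00217 × 17000 / 9.8 = 3.76 mm
Layer 44–25 kPa: Δp = 190 hPa = 19000 Pa, q̄ = 0.000847 kg/kg → 0.000847 × 19000 / 9.8 = 1.64 mm
PW = 52.40 + 3.76 + 1.64 = 57.80 ≈ 57.8 mm.

PW ≈ 57.8 mm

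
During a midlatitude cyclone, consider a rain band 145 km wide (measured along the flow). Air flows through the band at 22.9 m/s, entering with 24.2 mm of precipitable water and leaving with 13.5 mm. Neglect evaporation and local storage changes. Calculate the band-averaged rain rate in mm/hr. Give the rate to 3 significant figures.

R ≈ 6.08 mm/hr

Column moisture flux per unit crosswind length is F = V × PW.
Inflow: F_in = 22.9 × 24.2 = 554.18 mm·m/s
Outflow: F_out = 22.9 × 13.5 = 309.15 mm·m/s
Steady-state rate R = (F_in − F_out)/L = (554.18 − 309.15) / 145000 m = 1.690e-03 mm/s.
R = 1.690e-03 × 3600 = 6.08 mm/hr.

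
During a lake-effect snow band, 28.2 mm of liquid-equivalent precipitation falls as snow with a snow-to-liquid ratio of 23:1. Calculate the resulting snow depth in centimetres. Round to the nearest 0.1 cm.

Snow depth = liquid × ratio = 28.2 mm × 23 = 648.6 mm = 64.9 cm.

snow depth ≈ 64.9 cm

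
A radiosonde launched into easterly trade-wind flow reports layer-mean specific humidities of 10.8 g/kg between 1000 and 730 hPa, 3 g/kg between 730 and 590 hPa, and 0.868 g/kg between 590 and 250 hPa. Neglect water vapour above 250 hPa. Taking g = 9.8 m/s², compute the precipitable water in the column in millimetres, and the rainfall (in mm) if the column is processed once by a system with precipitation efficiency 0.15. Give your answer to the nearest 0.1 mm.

Precipitable water is the column-integrated vapour mass per unit area: PW = (1/g) Σ q̄ Δp, with q in kg/kg and Δp in Pa (1 kg/m² of water = 1 mm).
Layer 1000–730 hPa: Δp = 270 hPa = 27000 Pa, q̄ = 0.0108 kg/kg → 0.0108 × 27000 / 9.8 = 29.76 mm
Layer 730–590 hPa: Δp = 140 hPa = 14000 Pa, q̄ = 0.003 kg/kg → 0.003 × 14000 / 9.8 = 4.29 mm
Layer 590–250 hPa: Δp = 340 hPa = 34000 Pa, q̄ = 0.000868 kg/kg → 0.000868 × 34000 / 9.8 = 3.01 mm
PW = 29.76 + 4.29 + 3.01 = 37.06 ≈ 37.1 mm.
Rainfall = ε × PW = 0.15 × 37.1 = 5.6 mm.

PW ≈ 37.1 mm; rainfall ≈ 5.6 mm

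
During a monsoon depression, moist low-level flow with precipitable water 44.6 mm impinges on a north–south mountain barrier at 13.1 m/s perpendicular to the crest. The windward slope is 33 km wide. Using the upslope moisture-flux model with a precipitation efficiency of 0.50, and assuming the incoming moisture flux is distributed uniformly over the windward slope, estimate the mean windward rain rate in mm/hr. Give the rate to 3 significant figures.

Incoming column moisture flux per unit ridge length: F = V × PW = 13.1 × 44.6 = 584.26 mm·m/s.
Spread over the 33 km slope with efficiency ε = 0.50: R = ε·F/W = 0.50 × 584.26 / 33000 m = 8.852e-03 mm/s.
R = 8.852e-03 × 3600 = 31.9 mm/hr.

R ≈ 31.9 mm/hr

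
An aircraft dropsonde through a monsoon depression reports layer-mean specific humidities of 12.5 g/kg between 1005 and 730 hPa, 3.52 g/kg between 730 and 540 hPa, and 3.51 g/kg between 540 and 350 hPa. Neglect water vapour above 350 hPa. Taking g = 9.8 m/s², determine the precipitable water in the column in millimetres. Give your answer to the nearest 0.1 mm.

PW ≈ 48.7 mm

Precipitable water is the column-integrated vapour mass per unit area: PW = (1/g) Σ q̄ Δp, with q in kg/kg and Δp in Pa (1 kg/m² of water = 1 mm).
Layer 1005–730 hPa: Δp = 275 hPa = 27500 Pa, q̄ = 0.0125 kg/kg → 0.0125 × 27500 / 9.8 = 35.08 mm
Layer 730–540 hPa: Δp = 190 hPa = 19000 Pa, q̄ = 0.00352 kg/kg → 0.00352 × 19000 / 9.8 = 6.82 mm
Layer 540–350 hPa: Δp = 190 hPa = 19000 Pa, q̄ = 0.00351 kg/kg → 0.00351 × 19000 / 9.8 = 6.81 mm
PW = 35.08 + 6.82 + 6.81 = 48.71 ≈ 48.7 mm.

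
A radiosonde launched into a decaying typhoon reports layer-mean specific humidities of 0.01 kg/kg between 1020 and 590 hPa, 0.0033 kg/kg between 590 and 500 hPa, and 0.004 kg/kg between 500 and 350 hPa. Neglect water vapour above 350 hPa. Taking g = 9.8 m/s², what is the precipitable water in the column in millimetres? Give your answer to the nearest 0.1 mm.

PW ≈ 53.0 mm

Precipitable water is the column-integrated vapour mass per unit area: PW = (1/g) Σ q̄ Δp, with q in kg/kg and Δp in Pa (1 kg/m² of water = 1 mm).
Layer 1020–590 hPa: Δp = 430 hPa = 43000 Pa, q̄ = 0.01 kg/kg → 0.01 × 43000 / 9.8 = 43.88 mm
Layer 590–500 hPa: Δp = 90 hPa = 9000 Pa, q̄ = 0.0033 kg/kg → 0.0033 × 9000 / 9.8 = 3.03 mm
Layer 500–350 hPa: Δp = 150 hPa = 15000 Pa, q̄ = 0.004 kg/kg → 0.004 × 15000 / 9.8 = 6.12 mm
PW = 43.88 + 3.03 + 6.12 = 53.03 ≈ 53.0 mm.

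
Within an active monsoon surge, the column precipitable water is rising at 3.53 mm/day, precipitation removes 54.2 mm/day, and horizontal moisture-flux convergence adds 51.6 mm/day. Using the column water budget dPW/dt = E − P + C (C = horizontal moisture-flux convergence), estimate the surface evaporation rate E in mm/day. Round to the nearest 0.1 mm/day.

dPW/dt = +3.53 mm/day.
E = dPW/dt + P − C = (+3.53) + 54.2 − (51.6) = 6.1 mm/day.

E ≈ 6.1 mm/day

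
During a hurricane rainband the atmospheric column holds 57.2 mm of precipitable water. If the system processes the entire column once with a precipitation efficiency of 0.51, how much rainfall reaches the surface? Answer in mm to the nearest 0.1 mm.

rainfall ≈ 29.2 mm

Rainfall = ε × PW = 0.51 × 57.2 = 29.2 mm.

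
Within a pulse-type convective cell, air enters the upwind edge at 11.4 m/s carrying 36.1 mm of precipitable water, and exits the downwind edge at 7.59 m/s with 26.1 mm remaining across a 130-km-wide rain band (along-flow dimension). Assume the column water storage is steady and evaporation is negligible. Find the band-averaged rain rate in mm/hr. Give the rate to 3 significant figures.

Column moisture flux per unit crosswind length is F = V × PW.
Inflow: F_in = 11.4 × 36.1 = 411.54 mm·m/s
Outflow: F_out = 7.59 × 26.1 = 198.099 mm·m/s
Steady-state rate R = (F_in − F_out)/L = (411.54 − 198.099) / 130000 m = 1.642e-03 mm/s.
R = 1.642e-03 × 3600 = 5.91 mm/hr.

R ≈ 5.91 mm/hr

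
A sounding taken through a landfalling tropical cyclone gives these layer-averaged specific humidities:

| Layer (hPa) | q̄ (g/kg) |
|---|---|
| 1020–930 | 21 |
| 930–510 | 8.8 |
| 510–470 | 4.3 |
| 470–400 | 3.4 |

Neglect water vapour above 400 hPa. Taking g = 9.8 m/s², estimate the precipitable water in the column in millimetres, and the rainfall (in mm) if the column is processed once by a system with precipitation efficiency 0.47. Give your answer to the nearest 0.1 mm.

PW ≈ 61.2 mm; rainfall ≈ 28.8 mm

Precipitable water is the column-integrated vapour mass per unit area: PW = (1/g) Σ q̄ Δp, with q in kg/kg and Δp in Pa (1 kg/m² of water = 1 mm).
Layer 1020–930 hPa: Δp = 90 hPa = 9000 Pa, q̄ = 0.021 kg/kg → 0.021 × 9000 / 9.8 = 19.29 mm
Layer 930–510 hPa: Δp = 420 hPa = 42000 Pa, q̄ = 0.0088 kg/kg → 0.0088 × 42000 / 9.8 = 37.71 mm
Layer 510–470 hPa: Δp = 40 hPa = 4000 Pa, q̄ = 0.0043 kg/kg → 0.0043 × 4000 / 9.8 = 1.76 mm
Layer 470–400 hPa: Δp = 70 hPa = 7000 Pa, q̄ = 0.0034 kg/kg → 0.0034 × 7000 / 9.8 = 2.43 mm
PW = 19.29 + 37.71 + 1.76 + 2.43 = 61.19 ≈ 61.2 mm.
Rainfall = ε × PW = 0.47 × 61.2 = 28.8 mm.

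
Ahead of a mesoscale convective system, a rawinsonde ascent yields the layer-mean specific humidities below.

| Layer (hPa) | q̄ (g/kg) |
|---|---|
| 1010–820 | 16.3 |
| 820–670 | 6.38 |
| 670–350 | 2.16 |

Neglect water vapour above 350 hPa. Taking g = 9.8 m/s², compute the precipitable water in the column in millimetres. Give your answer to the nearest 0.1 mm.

PW ≈ 48.4 mm

Precipitable water is the column-integrated vapour mass per unit area: PW = (1/g) Σ q̄ Δp, with q in kg/kg and Δp in Pa (1 kg/m² of water = 1 mm).
Layer 1010–820 hPa: Δp = 190 hPa = 19000 Pa, q̄ = 0.0163 kg/kg → 0.0163 × 19000 / 9.8 = 31.60 mm
Layer 820–670 hPa: Δp = 150 hPa = 15000 Pa, q̄ = 0.00638 kg/kg → 0.00638 × 15000 / 9.8 = 9.77 mm
Layer 670–350 hPa: Δp = 320 hPa = 32000 Pa, q̄ = 0.00216 kg/kg → 0.00216 × 32000 / 9.8 = 7.05 mm
PW = 31.60 + 9.77 + 7.05 = 48.42 ≈ 48.4 mm.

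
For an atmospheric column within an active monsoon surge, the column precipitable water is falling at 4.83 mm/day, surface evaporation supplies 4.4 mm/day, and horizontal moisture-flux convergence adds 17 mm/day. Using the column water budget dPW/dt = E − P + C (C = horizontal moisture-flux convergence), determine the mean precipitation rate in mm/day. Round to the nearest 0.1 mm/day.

dPW/dt = -4.83 mm/day.
P = E + C − dPW/dt = 4.4 + (17) − (-4.83) = 26.2 mm/day.

P ≈ 26.2 mm/day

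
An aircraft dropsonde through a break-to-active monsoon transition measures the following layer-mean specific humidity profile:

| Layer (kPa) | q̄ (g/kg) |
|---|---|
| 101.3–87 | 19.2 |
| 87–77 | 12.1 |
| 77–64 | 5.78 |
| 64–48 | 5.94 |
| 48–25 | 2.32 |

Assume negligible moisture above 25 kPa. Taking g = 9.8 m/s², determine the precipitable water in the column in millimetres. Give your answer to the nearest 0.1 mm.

PW ≈ 63.2 mm

Precipitable water is the column-integrated vapour mass per unit area: PW = (1/g) Σ q̄ Δp, with q in kg/kg and Δp in Pa (1 kg/m² of water = 1 mm).
Layer 101.3–87 kPa: Δp = 143 hPa = 14300 Pa, q̄ = 0.0192 kg/kg → 0.0192 × 14300 / 9.8 = 28.02 mm
Layer 87–77 kPa: Δp = 100 hPa = 10000 Pa, q̄ = 0.0121 kg/kg → 0.0121 × 10000 / 9.8 = 12.35 mm
Layer 77–64 kPa: Δp = 130 hPa = 13000 Pa, q̄ = 0.00578 kg/kg → 0.00578 × 13000 / 9.8 = 7.67 mm
Layer 64–48 kPa: Δp = 160 hPa = 16000 Pa, q̄ = 0.00594 kg/kg → 0.00594 × 16000 / 9.8 = 9.70 mm
Layer 48–25 kPa: Δp = 230 hPa = 23000 Pa, q̄ = 0.00232 kg/kg → 0.00232 × 23000 / 9.8 = 5.44 mm
PW = 28.02 + 12.35 + 7.67 + 9.70 + 5.44 = 63.18 ≈ 63.2 mm.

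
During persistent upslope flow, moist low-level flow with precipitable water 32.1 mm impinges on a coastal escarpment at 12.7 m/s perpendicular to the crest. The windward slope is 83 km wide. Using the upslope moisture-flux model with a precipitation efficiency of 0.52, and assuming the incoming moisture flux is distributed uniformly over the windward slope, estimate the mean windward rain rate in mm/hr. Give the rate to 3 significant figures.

Incoming column moisture flux per unit ridge length: F = V × PW = 12.7 × 32.1 = 407.67 mm·m/s.
Spread over the 83 km slope with efficiency ε = 0.52: R = ε·F/W = 0.52 × 407.67 / 83000 m = 2.554e-03 mm/s.
R = 2.554e-03 × 3600 = 9.19 mm/hr.

R ≈ 9.19 mm/hr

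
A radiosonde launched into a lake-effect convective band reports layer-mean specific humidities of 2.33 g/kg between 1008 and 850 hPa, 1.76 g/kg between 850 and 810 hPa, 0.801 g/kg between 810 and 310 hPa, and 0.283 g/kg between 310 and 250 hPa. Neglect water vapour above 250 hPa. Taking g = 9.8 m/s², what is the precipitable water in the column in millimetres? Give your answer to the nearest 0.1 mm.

Precipitable water is the column-integrated vapour mass per unit area: PW = (1/g) Σ q̄ Δp, with q in kg/kg and Δp in Pa (1 kg/m² of water = 1 mm).
Layer 1008–850 hPa: Δp = 158 hPa = 15800 Pa, q̄ = 0.00233 kg/kg → 0.00233 × 15800 / 9.8 = 3.76 mm
Layer 850–810 hPa: Δp = 40 hPa = 4000 Pa, q̄ = 0.00176 kg/kg → 0.00176 × 4000 / 9.8 = 0.72 mm
Layer 810–310 hPa: Δp = 500 hPa = 50000 Pa, q̄ = 0.000801 kg/kg → 0.000801 × 50000 / 9.8 = 4.09 mm
Layer 310–250 hPa: Δp = 60 hPa = 6000 Pa, q̄ = 0.000283 kg/kg → 0.000283 × 6000 / 9.8 = 0.17 mm
PW = 3.76 + 0.72 + 4.09 + 0.17 = 8.74 ≈ 8.7 mm.

PW ≈ 8.7 mm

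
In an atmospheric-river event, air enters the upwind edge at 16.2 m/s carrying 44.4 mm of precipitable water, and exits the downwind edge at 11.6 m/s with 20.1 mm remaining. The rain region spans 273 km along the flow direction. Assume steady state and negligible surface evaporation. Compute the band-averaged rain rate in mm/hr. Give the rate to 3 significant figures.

Column moisture flux per unit crosswind length is F = V × PW.
Inflow: F_in = 16.2 × 44.4 = 719.28 mm·m/s
Outflow: F_out = 11.6 × 20.1 = 233.16 mm·m/s
Steady-state rate R = (F_in − F_out)/L = (719.28 − 233.16) / 273000 m = 1.781e-03 mm/s.
R = 1.781e-03 × 3600 = 6.41 mm/hr.

R ≈ 6.41 mm/hr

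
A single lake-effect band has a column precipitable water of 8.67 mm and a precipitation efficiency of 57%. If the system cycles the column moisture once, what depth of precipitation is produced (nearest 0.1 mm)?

precipitation ≈ 4.9 mm

Precipitation = ε × PW = 0.57 × 8.67 = 4.9 mm.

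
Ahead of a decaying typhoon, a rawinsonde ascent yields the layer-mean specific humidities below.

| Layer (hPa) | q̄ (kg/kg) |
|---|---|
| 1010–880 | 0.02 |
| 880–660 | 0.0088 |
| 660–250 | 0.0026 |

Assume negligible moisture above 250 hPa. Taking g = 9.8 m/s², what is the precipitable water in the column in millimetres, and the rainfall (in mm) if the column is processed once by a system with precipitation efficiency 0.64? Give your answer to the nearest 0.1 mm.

Precipitable water is the column-integrated vapour mass per unit area: PW = (1/g) Σ q̄ Δp, with q in kg/kg and Δp in Pa (1 kg/m² of water = 1 mm).
Layer 1010–880 hPa: Δp = 130 hPa = 13000 Pa, q̄ = 0.02 kg/kg → 0.02 × 13000 / 9.8 = 26.53 mm
Layer 880–660 hPa: Δp = 220 hPa = 22000 Pa, q̄ = 0.0088 kg/kg → 0.0088 × 22000 / 9.8 = 19.76 mm
Layer 660–250 hPa: Δp = 410 hPa = 41000 Pa, q̄ = 0.0026 kg/kg → 0.0026 × 41000 / 9.8 = 10.88 mm
PW = 26.53 + 19.76 + 10.88 = 57.17 ≈ 57.2 mm.
Rainfall = ε × PW = 0.64 × 57.2 = 36.6 mm.

PW ≈ 57.2 mm; rainfall ≈ 36.6 mm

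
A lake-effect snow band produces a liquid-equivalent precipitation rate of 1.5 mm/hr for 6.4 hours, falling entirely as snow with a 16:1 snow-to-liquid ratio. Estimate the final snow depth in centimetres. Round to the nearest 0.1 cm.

Liquid-equivalent depth = 1.5 × 6.4 = 9.6 mm.
Snow depth = 9.6 mm × 16 = 153.6 mm = 15.4 cm.

snow depth ≈ 15.4 cm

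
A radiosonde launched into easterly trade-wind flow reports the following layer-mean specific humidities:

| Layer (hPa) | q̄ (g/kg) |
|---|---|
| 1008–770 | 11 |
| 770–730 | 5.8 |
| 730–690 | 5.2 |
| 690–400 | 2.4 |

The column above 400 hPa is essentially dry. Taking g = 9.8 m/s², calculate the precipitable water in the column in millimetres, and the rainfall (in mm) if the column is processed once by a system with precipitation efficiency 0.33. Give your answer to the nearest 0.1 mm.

Precipitable water is the column-integrated vapour mass per unit area: PW = (1/g) Σ q̄ Δp, with q in kg/kg and Δp in Pa (1 kg/m² of water = 1 mm).
Layer 1008–770 hPa: Δp = 238 hPa = 23800 Pa, q̄ = 0.011 kg/kg → 0.011 × 23800 / 9.8 = 26.71 mm
Layer 770–730 hPa: Δp = 40 hPa = 4000 Pa, q̄ = 0.0058 kg/kg → 0.0058 × 4000 / 9.8 = 2.37 mm
Layer 730–690 hPa: Δp = 40 hPa = 4000 Pa, q̄ = 0.0052 kg/kg → 0.0052 × 4000 / 9.8 = 2.12 mm
Layer 690–400 hPa: Δp = 290 hPa = 29000 Pa, q̄ = 0.0024 kg/kg → 0.0024 × 29000 / 9.8 = 7.10 mm
PW = 26.71 + 2.37 + 2.12 + 7.10 = 38.30 ≈ 38.3 mm.
Rainfall = ε × PW = 0.33 × 38.3 = 12.6 mm.

PW ≈ 38.3 mm; rainfall ≈ 12.6 mm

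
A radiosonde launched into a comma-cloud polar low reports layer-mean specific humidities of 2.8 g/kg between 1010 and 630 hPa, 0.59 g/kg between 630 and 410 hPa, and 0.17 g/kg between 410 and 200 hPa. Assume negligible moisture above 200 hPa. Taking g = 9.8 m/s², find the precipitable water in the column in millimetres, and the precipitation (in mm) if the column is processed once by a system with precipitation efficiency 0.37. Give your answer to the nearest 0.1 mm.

Precipitable water is the column-integrated vapour mass per unit area: PW = (1/g) Σ q̄ Δp, with q in kg/kg and Δp in Pa (1 kg/m² of water = 1 mm).
Layer 1010–630 hPa: Δp = 380 hPa = 38000 Pa, q̄ = 0.0028 kg/kg → 0.0028 × 38000 / 9.8 = 10.86 mm
Layer 630–410 hPa: Δp = 220 hPa = 22000 Pa, q̄ = 0.00059 kg/kg → 0.00059 × 22000 / 9.8 = 1.32 mm
Layer 410–200 hPa: Δp = 210 hPa = 21000 Pa, q̄ = 0.00017 kg/kg → 0.00017 × 21000 / 9.8 = 0.36 mm
PW = 10.86 + 1.32 + 0.36 = 12.54 ≈ 12.5 mm.
Precipitation = ε × PW = 0.37 × 12.5 = 4.6 mm.

PW ≈ 12.5 mm; precipitation ≈ 4.6 mm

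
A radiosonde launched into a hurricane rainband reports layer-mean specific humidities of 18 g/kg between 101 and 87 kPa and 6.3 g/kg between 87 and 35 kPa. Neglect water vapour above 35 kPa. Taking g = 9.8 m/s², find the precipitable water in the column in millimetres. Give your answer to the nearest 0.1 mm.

Precipitable water is the column-integrated vapour mass per unit area: PW = (1/g) Σ q̄ Δp, with q in kg/kg and Δp in Pa (1 kg/m² of water = 1 mm).
Layer 101–87 kPa: Δp = 140 hPa = 14000 Pa, q̄ = 0.018 kg/kg → 0.018 × 14000 / 9.8 = 25.71 mm
Layer 87–35 kPa: Δp = 520 hPa = 52000 Pa, q̄ = 0.0063 kg/kg → 0.0063 × 52000 / 9.8 = 33.43 mm
PW = 25.71 + 33.43 = 59.14 ≈ 59.1 mm.

PW ≈ 59.1 mm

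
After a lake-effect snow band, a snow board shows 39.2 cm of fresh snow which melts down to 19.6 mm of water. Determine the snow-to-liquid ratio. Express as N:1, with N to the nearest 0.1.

ratio ≈ 20.0

Ratio = snow depth / SWE = 392 mm / 19.6 mm = 20.0, i.e. 20.0:1.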